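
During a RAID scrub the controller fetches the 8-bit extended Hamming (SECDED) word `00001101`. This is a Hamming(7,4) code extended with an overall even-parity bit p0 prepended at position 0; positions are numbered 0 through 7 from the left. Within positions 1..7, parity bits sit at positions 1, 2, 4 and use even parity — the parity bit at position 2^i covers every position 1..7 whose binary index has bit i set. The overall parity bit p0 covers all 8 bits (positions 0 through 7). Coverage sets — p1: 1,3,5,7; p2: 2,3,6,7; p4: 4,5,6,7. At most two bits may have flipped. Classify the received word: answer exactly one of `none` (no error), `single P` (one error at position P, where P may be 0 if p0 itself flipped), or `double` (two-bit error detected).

single 6

s1: b1⊕b3⊕b5⊕b7 = 0⊕0⊕1⊕1 = 0
s2: b2⊕b3⊕b6⊕b7 = 0⊕0⊕0⊕1 = 1
s4: b4⊕b5⊕b6⊕b7 = 1⊕1⊕0⊕1 = 1
Syndrome (s4...s1) = 110 → position 6.
Overall parity (XOR of all 8 bits, including p0): 0⊕0⊕0⊕0⊕1⊕1⊕0⊕1 = 1
Overall=1, syndrome position=6 → single-bit error at position 6.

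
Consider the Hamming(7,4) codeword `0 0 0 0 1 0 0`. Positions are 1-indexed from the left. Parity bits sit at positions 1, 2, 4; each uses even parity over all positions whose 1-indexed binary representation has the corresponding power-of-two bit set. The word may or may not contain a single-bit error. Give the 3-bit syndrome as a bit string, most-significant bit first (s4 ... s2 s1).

101

s1: b1⊕b3⊕b5⊕b7 = 0⊕0⊕1⊕0 = 1
s2: b2⊕b3⊕b6⊕b7 = 0⊕0⊕0⊕0 = 0
s4: b4⊕b5⊕b6⊕b7 = 0⊕1⊕0⊕0 = 1
Syndrome (s4...s1) = 101 → position 5.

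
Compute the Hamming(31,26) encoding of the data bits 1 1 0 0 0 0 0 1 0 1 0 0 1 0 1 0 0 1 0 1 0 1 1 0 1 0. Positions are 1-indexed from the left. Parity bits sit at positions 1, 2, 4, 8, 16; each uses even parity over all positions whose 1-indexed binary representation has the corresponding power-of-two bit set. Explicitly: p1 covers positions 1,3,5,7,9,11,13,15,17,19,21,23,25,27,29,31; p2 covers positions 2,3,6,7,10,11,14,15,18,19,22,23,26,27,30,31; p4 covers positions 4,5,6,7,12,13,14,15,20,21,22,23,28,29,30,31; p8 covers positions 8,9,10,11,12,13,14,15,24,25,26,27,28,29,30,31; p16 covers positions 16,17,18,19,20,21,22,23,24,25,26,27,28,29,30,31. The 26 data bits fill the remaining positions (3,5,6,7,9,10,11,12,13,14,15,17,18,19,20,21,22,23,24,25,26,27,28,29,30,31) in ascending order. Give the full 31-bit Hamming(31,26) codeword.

1011100000010101010100101011010

Place data bits at non-power-of-two positions: b3=1, b5=1, b6=0, b7=0, b9=0, b10=0, b11=0, b12=1, b13=0, b14=1, b15=0, b17=0, b18=1, b19=0, b20=1, b21=0, b22=0, b23=1, b24=0, b25=1, b26=0, b27=1, b28=1, b29=0, b30=1, b31=0.
p1 = XOR of data positions {3,5,7,9,11,13,15,17,19,21,23,25,27,29,31} = 1⊕1⊕0⊕0⊕0⊕0⊕0⊕0⊕0⊕0⊕1⊕1⊕1⊕0⊕0 = 1
p2 = XOR of data positions {3,6,7,10,11,14,15,18,19,22,23,26,27,30,31} = 1⊕0⊕0⊕0⊕0⊕1⊕0⊕1⊕0⊕0⊕1⊕0⊕1⊕1⊕0 = 0
p4 = XOR of data positions {5,6,7,12,13,14,15,20,21,22,23,28,29,30,31} = 1⊕0⊕0⊕1⊕0⊕1⊕0⊕1⊕0⊕0⊕1⊕1⊕0⊕1⊕0 = 1
p8 = XOR of data positions {9,10,11,12,13,14,15,24,25,26,27,28,29,30,31} = 0⊕0⊕0⊕1⊕0⊕1⊕0⊕0⊕1⊕0⊕1⊕1⊕0⊕1⊕0 = 0
p16 = XOR of data positions {17,18,19,20,21,22,23,24,25,26,27,28,29,30,31} = 0⊕1⊕0⊕1⊕0⊕0⊕1⊕0⊕1⊕0⊕1⊕1⊕0⊕1⊕0 = 1
Codeword b1..b31 = 1011100000010101010100101011010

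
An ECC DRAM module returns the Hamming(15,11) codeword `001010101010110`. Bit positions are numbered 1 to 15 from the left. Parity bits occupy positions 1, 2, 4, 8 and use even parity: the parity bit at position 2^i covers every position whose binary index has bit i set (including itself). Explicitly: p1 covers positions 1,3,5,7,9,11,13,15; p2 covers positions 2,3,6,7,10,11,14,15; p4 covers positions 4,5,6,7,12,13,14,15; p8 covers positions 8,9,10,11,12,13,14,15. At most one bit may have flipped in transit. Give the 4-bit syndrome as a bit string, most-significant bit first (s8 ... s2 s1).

s1: b1⊕b3⊕b5⊕b7⊕b9⊕b11⊕b13⊕b15 = 0⊕1⊕1⊕1⊕1⊕1⊕1⊕0 = 0
s2: b2⊕b3⊕b6⊕b7⊕b10⊕b11⊕b14⊕b15 = 0⊕1⊕0⊕1⊕0⊕1⊕1⊕0 = 0
s4: b4⊕b5⊕b6⊕b7⊕b12⊕b13⊕b14⊕b15 = 0⊕1⊕0⊕1⊕0⊕1⊕1⊕0 = 0
s8: b8⊕b9⊕b10⊕b11⊕b12⊕b13⊕b14⊕b15 = 0⊕1⊕0⊕1⊕0⊕1⊕1⊕0 = 0
Syndrome (s8...s1) = 0000 → position 0 (no error).

0000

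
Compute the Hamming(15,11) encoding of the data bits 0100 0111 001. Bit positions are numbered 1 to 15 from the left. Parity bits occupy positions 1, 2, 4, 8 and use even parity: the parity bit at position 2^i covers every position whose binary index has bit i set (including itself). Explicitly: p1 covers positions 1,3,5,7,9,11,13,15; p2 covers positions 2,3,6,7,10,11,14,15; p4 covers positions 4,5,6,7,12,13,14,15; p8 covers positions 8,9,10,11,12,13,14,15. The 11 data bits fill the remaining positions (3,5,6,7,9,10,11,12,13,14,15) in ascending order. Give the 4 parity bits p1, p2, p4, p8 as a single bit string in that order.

1110

Place data bits at non-power-of-two positions: b3=0, b5=1, b6=0, b7=0, b9=0, b10=1, b11=1, b12=1, b13=0, b14=0, b15=1.
p1 = XOR of data positions {3,5,7,9,11,13,15} = 0⊕1⊕0⊕0⊕1⊕0⊕1 = 1
p2 = XOR of data positions {3,6,7,10,11,14,15} = 0⊕0⊕0⊕1⊕1⊕0⊕1 = 1
p4 = XOR of data positions {5,6,7,12,13,14,15} = 1⊕0⊕0⊕1⊕0⊕0⊕1 = 1
p8 = XOR of data positions {9,10,11,12,13,14,15} = 0⊕1⊕1⊕1⊕0⊕0⊕1 = 0
Parity bits p1,p2,p4,p8 = 1110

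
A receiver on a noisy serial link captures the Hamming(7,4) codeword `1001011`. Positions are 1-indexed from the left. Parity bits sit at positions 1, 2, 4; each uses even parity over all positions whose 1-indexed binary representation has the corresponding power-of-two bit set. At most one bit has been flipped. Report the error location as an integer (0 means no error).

4

s1: b1⊕b3⊕b5⊕b7 = 1⊕0⊕0⊕1 = 0
s2: b2⊕b3⊕b6⊕b7 = 0⊕0⊕1⊕1 = 0
s4: b4⊕b5⊕b6⊕b7 = 1⊕0⊕1⊕1 = 1
Syndrome (s4...s1) = 100 → position 4.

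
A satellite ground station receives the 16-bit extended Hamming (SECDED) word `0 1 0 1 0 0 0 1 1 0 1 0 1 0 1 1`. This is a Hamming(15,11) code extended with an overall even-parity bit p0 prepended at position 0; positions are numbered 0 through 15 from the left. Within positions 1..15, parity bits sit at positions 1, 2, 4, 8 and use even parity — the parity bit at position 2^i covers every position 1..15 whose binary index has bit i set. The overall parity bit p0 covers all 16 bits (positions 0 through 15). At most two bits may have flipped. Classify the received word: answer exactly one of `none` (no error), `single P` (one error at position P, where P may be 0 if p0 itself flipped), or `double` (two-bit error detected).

double

s1: b1⊕b3⊕b5⊕b7⊕b9⊕b11⊕b13⊕b15 = 1⊕1⊕0⊕1⊕0⊕0⊕0⊕1 = 0
s2: b2⊕b3⊕b6⊕b7⊕b10⊕b11⊕b14⊕b15 = 0⊕1⊕0⊕1⊕1⊕0⊕1⊕1 = 1
s4: b4⊕b5⊕b6⊕b7⊕b12⊕b13⊕b14⊕b15 = 0⊕0⊕0⊕1⊕1⊕0⊕1⊕1 = 0
s8: b8⊕b9⊕b10⊕b11⊕b12⊕b13⊕b14⊕b15 = 1⊕0⊕1⊕0⊕1⊕0⊕1⊕1 = 1
Syndrome (s8...s1) = 1010 → position 10.
Overall parity (XOR of all 16 bits, including p0): 0⊕1⊕0⊕1⊕0⊕0⊕0⊕1⊕1⊕0⊕1⊕0⊕1⊕0⊕1⊕1 = 0
Overall=0, syndrome position=10 → double-bit error detected (uncorrectable).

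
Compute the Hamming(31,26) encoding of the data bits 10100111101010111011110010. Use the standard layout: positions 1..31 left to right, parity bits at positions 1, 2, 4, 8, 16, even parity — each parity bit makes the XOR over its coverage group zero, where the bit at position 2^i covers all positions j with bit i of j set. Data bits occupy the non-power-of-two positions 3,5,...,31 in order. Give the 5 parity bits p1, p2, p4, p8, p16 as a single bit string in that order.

10001

Place data bits at non-power-of-two positions: b3=1, b5=0, b6=1, b7=0, b9=0, b10=1, b11=1, b12=1, b13=1, b14=0, b15=1, b17=0, b18=1, b19=0, b20=1, b21=1, b22=1, b23=0, b24=1, b25=1, b26=1, b27=1, b28=0, b29=0, b30=1, b31=0.
p1 = XOR of data positions {3,5,7,9,11,13,15,17,19,21,23,25,27,29,31} = 1⊕0⊕0⊕0⊕1⊕1⊕1⊕0⊕0⊕1⊕0⊕1⊕1⊕0⊕0 = 1
p2 = XOR of data positions {3,6,7,10,11,14,15,18,19,22,23,26,27,30,31} = 1⊕1⊕0⊕1⊕1⊕0⊕1⊕1⊕0⊕1⊕0⊕1⊕1⊕1⊕0 = 0
p4 = XOR of data positions {5,6,7,12,13,14,15,20,21,22,23,28,29,30,31} = 0⊕1⊕0⊕1⊕1⊕0⊕1⊕1⊕1⊕1⊕0⊕0⊕0⊕1⊕0 = 0
p8 = XOR of data positions {9,10,11,12,13,14,15,24,25,26,27,28,29,30,31} = 0⊕1⊕1⊕1⊕1⊕0⊕1⊕1⊕1⊕1⊕1⊕0⊕0⊕1⊕0 = 0
p16 = XOR of data positions {17,18,19,20,21,22,23,24,25,26,27,28,29,30,31} = 0⊕1⊕0⊕1⊕1⊕1⊕0⊕1⊕1⊕1⊕1⊕0⊕0⊕1⊕0 = 1
Parity bits p1,p2,p4,p8,p16 = 10001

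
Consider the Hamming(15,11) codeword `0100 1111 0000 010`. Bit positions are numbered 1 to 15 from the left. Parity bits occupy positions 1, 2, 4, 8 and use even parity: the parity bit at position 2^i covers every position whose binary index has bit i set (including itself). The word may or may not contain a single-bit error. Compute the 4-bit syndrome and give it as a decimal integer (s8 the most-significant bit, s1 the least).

0

s1: b1⊕b3⊕b5⊕b7⊕b9⊕b11⊕b13⊕b15 = 0⊕0⊕1⊕1⊕0⊕0⊕0⊕0 = 0
s2: b2⊕b3⊕b6⊕b7⊕b10⊕b11⊕b14⊕b15 = 1⊕0⊕1⊕1⊕0⊕0⊕1⊕0 = 0
s4: b4⊕b5⊕b6⊕b7⊕b12⊕b13⊕b14⊕b15 = 0⊕1⊕1⊕1⊕0⊕0⊕1⊕0 = 0
s8: b8⊕b9⊕b10⊕b11⊕b12⊕b13⊕b14⊕b15 = 1⊕0⊕0⊕0⊕0⊕0⊕1⊕0 = 0
Syndrome (s8...s1) = 0000 → position 0 (no error).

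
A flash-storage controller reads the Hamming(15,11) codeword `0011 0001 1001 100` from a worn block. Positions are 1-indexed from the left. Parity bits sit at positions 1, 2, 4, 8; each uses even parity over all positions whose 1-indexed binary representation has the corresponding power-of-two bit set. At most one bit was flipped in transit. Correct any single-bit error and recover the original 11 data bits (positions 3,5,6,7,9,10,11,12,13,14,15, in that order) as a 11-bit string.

10011001100

s1: b1⊕b3⊕b5⊕b7⊕b9⊕b11⊕b13⊕b15 = 0⊕1⊕0⊕0⊕1⊕0⊕1⊕0 = 1
s2: b2⊕b3⊕b6⊕b7⊕b10⊕b11⊕b14⊕b15 = 0⊕1⊕0⊕0⊕0⊕0⊕0⊕0 = 1
s4: b4⊕b5⊕b6⊕b7⊕b12⊕b13⊕b14⊕b15 = 1⊕0⊕0⊕0⊕1⊕1⊕0⊕0 = 1
s8: b8⊕b9⊕b10⊕b11⊕b12⊕b13⊕b14⊕b15 = 1⊕1⊕0⊕0⊕1⊕1⊕0⊕0 = 0
Syndrome (s8...s1) = 0111 → position 7.
Flip bit 7: corrected codeword = 001100111001100
Data bits at positions 3,5,6,7,9,10,11,12,13,14,15: 10011001100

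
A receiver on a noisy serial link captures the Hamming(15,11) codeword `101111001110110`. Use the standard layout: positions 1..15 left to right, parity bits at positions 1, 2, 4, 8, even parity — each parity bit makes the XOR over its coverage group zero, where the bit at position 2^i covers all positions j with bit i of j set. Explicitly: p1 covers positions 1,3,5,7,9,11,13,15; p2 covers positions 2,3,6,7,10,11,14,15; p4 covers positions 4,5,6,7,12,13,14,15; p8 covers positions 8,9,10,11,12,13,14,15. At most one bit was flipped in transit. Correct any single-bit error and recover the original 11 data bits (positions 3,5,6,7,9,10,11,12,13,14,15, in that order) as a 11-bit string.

11101110100

s1: b1⊕b3⊕b5⊕b7⊕b9⊕b11⊕b13⊕b15 = 1⊕1⊕1⊕0⊕1⊕1⊕1⊕0 = 0
s2: b2⊕b3⊕b6⊕b7⊕b10⊕b11⊕b14⊕b15 = 0⊕1⊕1⊕0⊕1⊕1⊕1⊕0 = 1
s4: b4⊕b5⊕b6⊕b7⊕b12⊕b13⊕b14⊕b15 = 1⊕1⊕1⊕0⊕0⊕1⊕1⊕0 = 1
s8: b8⊕b9⊕b10⊕b11⊕b12⊕b13⊕b14⊕b15 = 0⊕1⊕1⊕1⊕0⊕1⊕1⊕0 = 1
Syndrome (s8...s1) = 1110 → position 14.
Flip bit 14: corrected codeword = 101111001110100
Data bits at positions 3,5,6,7,9,10,11,12,13,14,15: 11101110100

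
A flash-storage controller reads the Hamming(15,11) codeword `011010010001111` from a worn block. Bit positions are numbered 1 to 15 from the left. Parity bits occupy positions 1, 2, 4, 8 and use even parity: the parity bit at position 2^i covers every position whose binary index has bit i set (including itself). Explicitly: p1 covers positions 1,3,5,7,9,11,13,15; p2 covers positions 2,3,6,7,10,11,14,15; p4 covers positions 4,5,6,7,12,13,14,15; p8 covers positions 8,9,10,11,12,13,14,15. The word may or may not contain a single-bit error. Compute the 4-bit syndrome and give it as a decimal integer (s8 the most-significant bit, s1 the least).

12

s1: b1⊕b3⊕b5⊕b7⊕b9⊕b11⊕b13⊕b15 = 0⊕1⊕1⊕0⊕0⊕0⊕1⊕1 = 0
s2: b2⊕b3⊕b6⊕b7⊕b10⊕b11⊕b14⊕b15 = 1⊕1⊕0⊕0⊕0⊕0⊕1⊕1 = 0
s4: b4⊕b5⊕b6⊕b7⊕b12⊕b13⊕b14⊕b15 = 0⊕1⊕0⊕0⊕1⊕1⊕1⊕1 = 1
s8: b8⊕b9⊕b10⊕b11⊕b12⊕b13⊕b14⊕b15 = 1⊕0⊕0⊕0⊕1⊕1⊕1⊕1 = 1
Syndrome (s8...s1) = 1100 → position 12.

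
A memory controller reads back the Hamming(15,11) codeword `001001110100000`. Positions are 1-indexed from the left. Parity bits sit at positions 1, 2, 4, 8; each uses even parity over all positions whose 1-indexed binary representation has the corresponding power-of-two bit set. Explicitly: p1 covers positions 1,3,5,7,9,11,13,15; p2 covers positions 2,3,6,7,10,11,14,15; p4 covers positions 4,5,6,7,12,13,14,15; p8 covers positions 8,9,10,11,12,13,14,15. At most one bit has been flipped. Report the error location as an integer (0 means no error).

s1: b1⊕b3⊕b5⊕b7⊕b9⊕b11⊕b13⊕b15 = 0⊕1⊕0⊕1⊕0⊕0⊕0⊕0 = 0
s2: b2⊕b3⊕b6⊕b7⊕b10⊕b11⊕b14⊕b15 = 0⊕1⊕1⊕1⊕1⊕0⊕0⊕0 = 0
s4: b4⊕b5⊕b6⊕b7⊕b12⊕b13⊕b14⊕b15 = 0⊕0⊕1⊕1⊕0⊕0⊕0⊕0 = 0
s8: b8⊕b9⊕b10⊕b11⊕b12⊕b13⊕b14⊕b15 = 1⊕0⊕1⊕0⊕0⊕0⊕0⊕0 = 0
Syndrome (s8...s1) = 0000 → position 0 (no error).

0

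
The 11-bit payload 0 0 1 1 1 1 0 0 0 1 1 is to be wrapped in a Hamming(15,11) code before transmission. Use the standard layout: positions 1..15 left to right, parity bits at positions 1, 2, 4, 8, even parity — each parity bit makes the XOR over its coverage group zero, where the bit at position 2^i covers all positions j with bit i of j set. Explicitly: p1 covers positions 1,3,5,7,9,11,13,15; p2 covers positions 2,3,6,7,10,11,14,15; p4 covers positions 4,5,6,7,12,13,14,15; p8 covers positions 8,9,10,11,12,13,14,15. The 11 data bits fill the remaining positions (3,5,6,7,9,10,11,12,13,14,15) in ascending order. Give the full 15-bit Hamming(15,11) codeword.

110001101100011

Place data bits at non-power-of-two positions: b3=0, b5=0, b6=1, b7=1, b9=1, b10=1, b11=0, b12=0, b13=0, b14=1, b15=1.
p1 = XOR of data positions {3,5,7,9,11,13,15} = 0⊕0⊕1⊕1⊕0⊕0⊕1 = 1
p2 = XOR of data positions {3,6,7,10,11,14,15} = 0⊕1⊕1⊕1⊕0⊕1⊕1 = 1
p4 = XOR of data positions {5,6,7,12,13,14,15} = 0⊕1⊕1⊕0⊕0⊕1⊕1 = 0
p8 = XOR of data positions {9,10,11,12,13,14,15} = 1⊕1⊕0⊕0⊕0⊕1⊕1 = 0
Codeword b1..b15 = 110001101100011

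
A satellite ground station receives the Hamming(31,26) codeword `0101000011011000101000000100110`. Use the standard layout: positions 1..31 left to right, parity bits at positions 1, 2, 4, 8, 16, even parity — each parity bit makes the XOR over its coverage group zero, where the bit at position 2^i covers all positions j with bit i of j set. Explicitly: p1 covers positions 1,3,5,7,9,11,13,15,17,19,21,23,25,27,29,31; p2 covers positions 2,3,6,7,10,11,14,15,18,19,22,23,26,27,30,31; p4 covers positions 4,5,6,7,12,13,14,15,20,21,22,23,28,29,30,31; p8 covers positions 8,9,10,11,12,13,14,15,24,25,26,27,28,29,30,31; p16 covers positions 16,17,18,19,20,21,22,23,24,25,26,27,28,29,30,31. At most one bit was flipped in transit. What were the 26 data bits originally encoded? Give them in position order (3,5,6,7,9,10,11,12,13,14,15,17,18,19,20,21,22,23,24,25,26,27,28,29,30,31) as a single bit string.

s1: b1⊕b3⊕b5⊕b7⊕b9⊕b11⊕b13⊕b15⊕b17⊕b19⊕b21⊕b23⊕b25⊕b27⊕b29⊕b31 = 0⊕0⊕0⊕0⊕1⊕0⊕1⊕0⊕1⊕1⊕0⊕0⊕0⊕0⊕1⊕0 = 1
s2: b2⊕b3⊕b6⊕b7⊕b10⊕b11⊕b14⊕b15⊕b18⊕b19⊕b22⊕b23⊕b26⊕b27⊕b30⊕b31 = 1⊕0⊕0⊕0⊕1⊕0⊕0⊕0⊕0⊕1⊕0⊕0⊕1⊕0⊕1⊕0 = 1
s4: b4⊕b5⊕b6⊕b7⊕b12⊕b13⊕b14⊕b15⊕b20⊕b21⊕b22⊕b23⊕b28⊕b29⊕b30⊕b31 = 1⊕0⊕0⊕0⊕1⊕1⊕0⊕0⊕0⊕0⊕0⊕0⊕0⊕1⊕1⊕0 = 1
s8: b8⊕b9⊕b10⊕b11⊕b12⊕b13⊕b14⊕b15⊕b24⊕b25⊕b26⊕b27⊕b28⊕b29⊕b30⊕b31 = 0⊕1⊕1⊕0⊕1⊕1⊕0⊕0⊕0⊕0⊕1⊕0⊕0⊕1⊕1⊕0 = 1
s16: b16⊕b17⊕b18⊕b19⊕b20⊕b21⊕b22⊕b23⊕b24⊕b25⊕b26⊕b27⊕b28⊕b29⊕b30⊕b31 = 0⊕1⊕0⊕1⊕0⊕0⊕0⊕0⊕0⊕0⊕1⊕0⊕0⊕1⊕1⊕0 = 1
Syndrome (s16...s1) = 11111 → position 31.
Flip bit 31: corrected codeword = 0101000011011000101000000100111
Data bits at positions 3,5,6,7,9,10,11,12,13,14,15,17,18,19,20,21,22,23,24,25,26,27,28,29,30,31: 00001101100101000000100111

00001101100101000000100111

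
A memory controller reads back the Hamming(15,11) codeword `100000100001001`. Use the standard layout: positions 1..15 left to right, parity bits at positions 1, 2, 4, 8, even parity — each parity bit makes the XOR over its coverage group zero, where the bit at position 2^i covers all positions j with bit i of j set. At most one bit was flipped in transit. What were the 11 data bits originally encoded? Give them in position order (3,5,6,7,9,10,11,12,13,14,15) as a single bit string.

01010001001

s1: b1⊕b3⊕b5⊕b7⊕b9⊕b11⊕b13⊕b15 = 1⊕0⊕0⊕1⊕0⊕0⊕0⊕1 = 1
s2: b2⊕b3⊕b6⊕b7⊕b10⊕b11⊕b14⊕b15 = 0⊕0⊕0⊕1⊕0⊕0⊕0⊕1 = 0
s4: b4⊕b5⊕b6⊕b7⊕b12⊕b13⊕b14⊕b15 = 0⊕0⊕0⊕1⊕1⊕0⊕0⊕1 = 1
s8: b8⊕b9⊕b10⊕b11⊕b12⊕b13⊕b14⊕b15 = 0⊕0⊕0⊕0⊕1⊕0⊕0⊕1 = 0
Syndrome (s8...s1) = 0101 → position 5.
Flip bit 5: corrected codeword = 100010100001001
Data bits at positions 3,5,6,7,9,10,11,12,13,14,15: 01010001001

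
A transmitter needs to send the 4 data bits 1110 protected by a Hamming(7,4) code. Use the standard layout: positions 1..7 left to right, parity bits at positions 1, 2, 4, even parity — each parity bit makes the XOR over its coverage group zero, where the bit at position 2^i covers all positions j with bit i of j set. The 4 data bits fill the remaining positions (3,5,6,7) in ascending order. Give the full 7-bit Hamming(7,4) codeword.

0010110

Place data bits at non-power-of-two positions: b3=1, b5=1, b6=1, b7=0.
p1 = XOR of data positions {3,5,7} = 1⊕1⊕0 = 0
p2 = XOR of data positions {3,6,7} = 1⊕1⊕0 = 0
p4 = XOR of data positions {5,6,7} = 1⊕1⊕0 = 0
Codeword b1..b7 = 0010110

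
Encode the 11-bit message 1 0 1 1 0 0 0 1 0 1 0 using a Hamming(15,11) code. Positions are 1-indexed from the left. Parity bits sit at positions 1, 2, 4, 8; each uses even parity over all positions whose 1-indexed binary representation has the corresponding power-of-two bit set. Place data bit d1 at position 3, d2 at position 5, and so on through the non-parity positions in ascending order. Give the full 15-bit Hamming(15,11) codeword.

Place data bits at non-power-of-two positions: b3=1, b5=0, b6=1, b7=1, b9=0, b10=0, b11=0, b12=1, b13=0, b14=1, b15=0.
p1 = XOR of data positions {3,5,7,9,11,13,15} = 1⊕0⊕1⊕0⊕0⊕0⊕0 = 0
p2 = XOR of data positions {3,6,7,10,11,14,15} = 1⊕1⊕1⊕0⊕0⊕1⊕0 = 0
p4 = XOR of data positions {5,6,7,12,13,14,15} = 0⊕1⊕1⊕1⊕0⊕1⊕0 = 0
p8 = XOR of data positions {9,10,11,12,13,14,15} = 0⊕0⊕0⊕1⊕0⊕1⊕0 = 0
Codeword b1..b15 = 001001100001010

001001100001010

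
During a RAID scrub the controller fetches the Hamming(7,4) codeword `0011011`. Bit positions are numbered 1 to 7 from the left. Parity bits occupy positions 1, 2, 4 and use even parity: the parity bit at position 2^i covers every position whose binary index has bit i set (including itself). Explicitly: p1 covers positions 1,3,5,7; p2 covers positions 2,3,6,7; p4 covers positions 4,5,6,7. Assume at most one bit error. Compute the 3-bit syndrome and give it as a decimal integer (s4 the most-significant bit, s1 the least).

s1: b1⊕b3⊕b5⊕b7 = 0⊕1⊕0⊕1 = 0
s2: b2⊕b3⊕b6⊕b7 = 0⊕1⊕1⊕1 = 1
s4: b4⊕b5⊕b6⊕b7 = 1⊕0⊕1⊕1 = 1
Syndrome (s4...s1) = 110 → position 6.

6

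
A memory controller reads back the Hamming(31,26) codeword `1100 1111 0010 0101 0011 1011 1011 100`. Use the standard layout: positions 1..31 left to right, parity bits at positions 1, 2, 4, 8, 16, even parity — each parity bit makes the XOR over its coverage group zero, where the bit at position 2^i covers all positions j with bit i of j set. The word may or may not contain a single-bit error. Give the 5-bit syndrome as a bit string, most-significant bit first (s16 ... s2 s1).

s1: b1⊕b3⊕b5⊕b7⊕b9⊕b11⊕b13⊕b15⊕b17⊕b19⊕b21⊕b23⊕b25⊕b27⊕b29⊕b31 = 1⊕0⊕1⊕1⊕0⊕1⊕0⊕0⊕0⊕1⊕1⊕1⊕1⊕1⊕1⊕0 = 0
s2: b2⊕b3⊕b6⊕b7⊕b10⊕b11⊕b14⊕b15⊕b18⊕b19⊕b22⊕b23⊕b26⊕b27⊕b30⊕b31 = 1⊕0⊕1⊕1⊕0⊕1⊕1⊕0⊕0⊕1⊕0⊕1⊕0⊕1⊕0⊕0 = 0
s4: b4⊕b5⊕b6⊕b7⊕b12⊕b13⊕b14⊕b15⊕b20⊕b21⊕b22⊕b23⊕b28⊕b29⊕b30⊕b31 = 0⊕1⊕1⊕1⊕0⊕0⊕1⊕0⊕1⊕1⊕0⊕1⊕1⊕1⊕0⊕0 = 1
s8: b8⊕b9⊕b10⊕b11⊕b12⊕b13⊕b14⊕b15⊕b24⊕b25⊕b26⊕b27⊕b28⊕b29⊕b30⊕b31 = 1⊕0⊕0⊕1⊕0⊕0⊕1⊕0⊕1⊕1⊕0⊕1⊕1⊕1⊕0⊕0 = 0
s16: b16⊕b17⊕b18⊕b19⊕b20⊕b21⊕b22⊕b23⊕b24⊕b25⊕b26⊕b27⊕b28⊕b29⊕b30⊕b31 = 1⊕0⊕0⊕1⊕1⊕1⊕0⊕1⊕1⊕1⊕0⊕1⊕1⊕1⊕0⊕0 = 0
Syndrome (s16...s1) = 00100 → position 4.

00100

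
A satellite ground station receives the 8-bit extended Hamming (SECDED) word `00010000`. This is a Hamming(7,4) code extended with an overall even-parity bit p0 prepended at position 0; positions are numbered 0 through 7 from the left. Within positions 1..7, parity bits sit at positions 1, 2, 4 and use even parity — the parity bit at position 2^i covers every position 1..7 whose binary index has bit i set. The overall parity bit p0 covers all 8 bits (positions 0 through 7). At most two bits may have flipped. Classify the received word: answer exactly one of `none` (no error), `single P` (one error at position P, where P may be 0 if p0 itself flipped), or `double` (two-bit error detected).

s1: b1⊕b3⊕b5⊕b7 = 0⊕1⊕0⊕0 = 1
s2: b2⊕b3⊕b6⊕b7 = 0⊕1⊕0⊕0 = 1
s4: b4⊕b5⊕b6⊕b7 = 0⊕0⊕0⊕0 = 0
Syndrome (s4...s1) = 011 → position 3.
Overall parity (XOR of all 8 bits, including p0): 0⊕0⊕0⊕1⊕0⊕0⊕0⊕0 = 1
Overall=1, syndrome position=3 → single-bit error at position 3.

single 3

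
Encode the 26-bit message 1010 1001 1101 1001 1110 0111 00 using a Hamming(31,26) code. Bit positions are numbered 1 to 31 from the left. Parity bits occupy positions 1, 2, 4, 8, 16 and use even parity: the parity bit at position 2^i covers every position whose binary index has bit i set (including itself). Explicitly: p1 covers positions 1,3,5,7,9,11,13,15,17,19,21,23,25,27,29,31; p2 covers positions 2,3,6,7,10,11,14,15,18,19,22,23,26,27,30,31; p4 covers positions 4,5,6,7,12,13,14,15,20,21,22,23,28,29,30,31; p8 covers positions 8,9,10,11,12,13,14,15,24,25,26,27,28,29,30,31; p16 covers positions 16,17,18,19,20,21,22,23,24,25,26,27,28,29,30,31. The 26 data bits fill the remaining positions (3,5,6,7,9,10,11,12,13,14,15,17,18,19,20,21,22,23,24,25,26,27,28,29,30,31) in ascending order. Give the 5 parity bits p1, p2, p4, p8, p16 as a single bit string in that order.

01101

Place data bits at non-power-of-two positions: b3=1, b5=0, b6=1, b7=0, b9=1, b10=0, b11=0, b12=1, b13=1, b14=1, b15=0, b17=1, b18=1, b19=0, b20=0, b21=1, b22=1, b23=1, b24=1, b25=0, b26=0, b27=1, b28=1, b29=1, b30=0, b31=0.
p1 = XOR of data positions {3,5,7,9,11,13,15,17,19,21,23,25,27,29,31} = 1⊕0⊕0⊕1⊕0⊕1⊕0⊕1⊕0⊕1⊕1⊕0⊕1⊕1⊕0 = 0
p2 = XOR of data positions {3,6,7,10,11,14,15,18,19,22,23,26,27,30,31} = 1⊕1⊕0⊕0⊕0⊕1⊕0⊕1⊕0⊕1⊕1⊕0⊕1⊕0⊕0 = 1
p4 = XOR of data positions {5,6,7,12,13,14,15,20,21,22,23,28,29,30,31} = 0⊕1⊕0⊕1⊕1⊕1⊕0⊕0⊕1⊕1⊕1⊕1⊕1⊕0⊕0 = 1
p8 = XOR of data positions {9,10,11,12,13,14,15,24,25,26,27,28,29,30,31} = 1⊕0⊕0⊕1⊕1⊕1⊕0⊕1⊕0⊕0⊕1⊕1⊕1⊕0⊕0 = 0
p16 = XOR of data positions {17,18,19,20,21,22,23,24,25,26,27,28,29,30,31} = 1⊕1⊕0⊕0⊕1⊕1⊕1⊕1⊕0⊕0⊕1⊕1⊕1⊕0⊕0 = 1
Parity bits p1,p2,p4,p8,p16 = 01101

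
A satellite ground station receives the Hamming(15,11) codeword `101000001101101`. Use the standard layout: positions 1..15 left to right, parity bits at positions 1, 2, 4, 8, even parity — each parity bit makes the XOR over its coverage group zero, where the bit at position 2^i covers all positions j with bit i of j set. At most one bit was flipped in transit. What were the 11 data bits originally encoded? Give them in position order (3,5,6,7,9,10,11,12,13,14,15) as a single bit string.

s1: b1⊕b3⊕b5⊕b7⊕b9⊕b11⊕b13⊕b15 = 1⊕1⊕0⊕0⊕1⊕0⊕1⊕1 = 1
s2: b2⊕b3⊕b6⊕b7⊕b10⊕b11⊕b14⊕b15 = 0⊕1⊕0⊕0⊕1⊕0⊕0⊕1 = 1
s4: b4⊕b5⊕b6⊕b7⊕b12⊕b13⊕b14⊕b15 = 0⊕0⊕0⊕0⊕1⊕1⊕0⊕1 = 1
s8: b8⊕b9⊕b10⊕b11⊕b12⊕b13⊕b14⊕b15 = 0⊕1⊕1⊕0⊕1⊕1⊕0⊕1 = 1
Syndrome (s8...s1) = 1111 → position 15.
Flip bit 15: corrected codeword = 101000001101100
Data bits at positions 3,5,6,7,9,10,11,12,13,14,15: 10001101100

10001101100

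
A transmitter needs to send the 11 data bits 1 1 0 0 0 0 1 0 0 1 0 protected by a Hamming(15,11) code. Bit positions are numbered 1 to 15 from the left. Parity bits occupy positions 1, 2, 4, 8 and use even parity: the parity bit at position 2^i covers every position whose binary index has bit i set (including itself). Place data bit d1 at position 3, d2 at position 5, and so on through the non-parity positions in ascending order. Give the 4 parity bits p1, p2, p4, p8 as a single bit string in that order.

1100

Place data bits at non-power-of-two positions: b3=1, b5=1, b6=0, b7=0, b9=0, b10=0, b11=1, b12=0, b13=0, b14=1, b15=0.
p1 = XOR of data positions {3,5,7,9,11,13,15} = 1⊕1⊕0⊕0⊕1⊕0⊕0 = 1
p2 = XOR of data positions {3,6,7,10,11,14,15} = 1⊕0⊕0⊕0⊕1⊕1⊕0 = 1
p4 = XOR of data positions {5,6,7,12,13,14,15} = 1⊕0⊕0⊕0⊕0⊕1⊕0 = 0
p8 = XOR of data positions {9,10,11,12,13,14,15} = 0⊕0⊕1⊕0⊕0⊕1⊕0 = 0
Parity bits p1,p2,p4,p8 = 1100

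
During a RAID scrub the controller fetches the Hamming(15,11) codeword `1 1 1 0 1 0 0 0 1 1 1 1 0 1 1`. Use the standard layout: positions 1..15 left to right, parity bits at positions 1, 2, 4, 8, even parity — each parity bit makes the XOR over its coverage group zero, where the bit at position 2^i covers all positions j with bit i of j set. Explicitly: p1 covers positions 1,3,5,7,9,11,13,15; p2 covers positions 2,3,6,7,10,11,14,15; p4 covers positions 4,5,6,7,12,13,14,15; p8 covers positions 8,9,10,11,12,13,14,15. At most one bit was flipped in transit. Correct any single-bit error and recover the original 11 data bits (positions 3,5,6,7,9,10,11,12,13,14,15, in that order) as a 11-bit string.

s1: b1⊕b3⊕b5⊕b7⊕b9⊕b11⊕b13⊕b15 = 1⊕1⊕1⊕0⊕1⊕1⊕0⊕1 = 0
s2: b2⊕b3⊕b6⊕b7⊕b10⊕b11⊕b14⊕b15 = 1⊕1⊕0⊕0⊕1⊕1⊕1⊕1 = 0
s4: b4⊕b5⊕b6⊕b7⊕b12⊕b13⊕b14⊕b15 = 0⊕1⊕0⊕0⊕1⊕0⊕1⊕1 = 0
s8: b8⊕b9⊕b10⊕b11⊕b12⊕b13⊕b14⊕b15 = 0⊕1⊕1⊕1⊕1⊕0⊕1⊕1 = 0
Syndrome (s8...s1) = 0000 → position 0 (no error).
No correction needed.
Data bits at positions 3,5,6,7,9,10,11,12,13,14,15: 11001111011

11001111011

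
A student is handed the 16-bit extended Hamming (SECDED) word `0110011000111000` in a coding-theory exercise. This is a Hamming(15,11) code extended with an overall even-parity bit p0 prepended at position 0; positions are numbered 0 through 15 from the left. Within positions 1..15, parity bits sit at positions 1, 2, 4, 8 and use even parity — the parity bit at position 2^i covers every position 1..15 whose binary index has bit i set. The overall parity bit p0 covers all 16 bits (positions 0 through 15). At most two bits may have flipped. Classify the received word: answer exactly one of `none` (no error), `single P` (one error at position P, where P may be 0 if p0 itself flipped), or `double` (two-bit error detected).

s1: b1⊕b3⊕b5⊕b7⊕b9⊕b11⊕b13⊕b15 = 1⊕0⊕1⊕0⊕0⊕1⊕0⊕0 = 1
s2: b2⊕b3⊕b6⊕b7⊕b10⊕b11⊕b14⊕b15 = 1⊕0⊕1⊕0⊕1⊕1⊕0⊕0 = 0
s4: b4⊕b5⊕b6⊕b7⊕b12⊕b13⊕b14⊕b15 = 0⊕1⊕1⊕0⊕1⊕0⊕0⊕0 = 1
s8: b8⊕b9⊕b10⊕b11⊕b12⊕b13⊕b14⊕b15 = 0⊕0⊕1⊕1⊕1⊕0⊕0⊕0 = 1
Syndrome (s8...s1) = 1101 → position 13.
Overall parity (XOR of all 16 bits, including p0): 0⊕1⊕1⊕0⊕0⊕1⊕1⊕0⊕0⊕0⊕1⊕1⊕1⊕0⊕0⊕0 = 1
Overall=1, syndrome position=13 → single-bit error at position 13.

single 13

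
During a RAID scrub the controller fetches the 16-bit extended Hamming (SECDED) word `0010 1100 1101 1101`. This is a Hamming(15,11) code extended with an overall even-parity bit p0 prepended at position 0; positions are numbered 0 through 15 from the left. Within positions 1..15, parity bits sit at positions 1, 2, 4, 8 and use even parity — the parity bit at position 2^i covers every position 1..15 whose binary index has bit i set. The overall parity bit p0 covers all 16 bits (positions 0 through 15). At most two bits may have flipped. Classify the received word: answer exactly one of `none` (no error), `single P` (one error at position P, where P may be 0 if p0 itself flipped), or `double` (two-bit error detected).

single 7

s1: b1⊕b3⊕b5⊕b7⊕b9⊕b11⊕b13⊕b15 = 0⊕0⊕1⊕0⊕1⊕1⊕1⊕1 = 1
s2: b2⊕b3⊕b6⊕b7⊕b10⊕b11⊕b14⊕b15 = 1⊕0⊕0⊕0⊕0⊕1⊕0⊕1 = 1
s4: b4⊕b5⊕b6⊕b7⊕b12⊕b13⊕b14⊕b15 = 1⊕1⊕0⊕0⊕1⊕1⊕0⊕1 = 1
s8: b8⊕b9⊕b10⊕b11⊕b12⊕b13⊕b14⊕b15 = 1⊕1⊕0⊕1⊕1⊕1⊕0⊕1 = 0
Syndrome (s8...s1) = 0111 → position 7.
Overall parity (XOR of all 16 bits, including p0): 0⊕0⊕1⊕0⊕1⊕1⊕0⊕0⊕1⊕1⊕0⊕1⊕1⊕1⊕0⊕1 = 1
Overall=1, syndrome position=7 → single-bit error at position 7.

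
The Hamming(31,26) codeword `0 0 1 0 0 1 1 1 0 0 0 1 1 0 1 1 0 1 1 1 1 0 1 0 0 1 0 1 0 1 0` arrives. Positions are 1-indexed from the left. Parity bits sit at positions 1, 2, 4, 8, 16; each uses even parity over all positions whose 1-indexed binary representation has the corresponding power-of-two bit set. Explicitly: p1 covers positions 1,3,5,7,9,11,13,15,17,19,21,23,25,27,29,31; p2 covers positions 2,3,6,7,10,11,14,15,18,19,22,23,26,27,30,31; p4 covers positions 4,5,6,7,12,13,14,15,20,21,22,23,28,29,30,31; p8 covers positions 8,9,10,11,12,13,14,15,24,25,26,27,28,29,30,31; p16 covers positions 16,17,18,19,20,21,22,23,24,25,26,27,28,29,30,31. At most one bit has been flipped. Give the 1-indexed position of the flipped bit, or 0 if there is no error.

s1: b1⊕b3⊕b5⊕b7⊕b9⊕b11⊕b13⊕b15⊕b17⊕b19⊕b21⊕b23⊕b25⊕b27⊕b29⊕b31 = 0⊕1⊕0⊕1⊕0⊕0⊕1⊕1⊕0⊕1⊕1⊕1⊕0⊕0⊕0⊕0 = 1
s2: b2⊕b3⊕b6⊕b7⊕b10⊕b11⊕b14⊕b15⊕b18⊕b19⊕b22⊕b23⊕b26⊕b27⊕b30⊕b31 = 0⊕1⊕1⊕1⊕0⊕0⊕0⊕1⊕1⊕1⊕0⊕1⊕1⊕0⊕1⊕0 = 1
s4: b4⊕b5⊕b6⊕b7⊕b12⊕b13⊕b14⊕b15⊕b20⊕b21⊕b22⊕b23⊕b28⊕b29⊕b30⊕b31 = 0⊕0⊕1⊕1⊕1⊕1⊕0⊕1⊕1⊕1⊕0⊕1⊕1⊕0⊕1⊕0 = 0
s8: b8⊕b9⊕b10⊕b11⊕b12⊕b13⊕b14⊕b15⊕b24⊕b25⊕b26⊕b27⊕b28⊕b29⊕b30⊕b31 = 1⊕0⊕0⊕0⊕1⊕1⊕0⊕1⊕0⊕0⊕1⊕0⊕1⊕0⊕1⊕0 = 1
s16: b16⊕b17⊕b18⊕b19⊕b20⊕b21⊕b22⊕b23⊕b24⊕b25⊕b26⊕b27⊕b28⊕b29⊕b30⊕b31 = 1⊕0⊕1⊕1⊕1⊕1⊕0⊕1⊕0⊕0⊕1⊕0⊕1⊕0⊕1⊕0 = 1
Syndrome (s16...s1) = 11011 → position 27.

27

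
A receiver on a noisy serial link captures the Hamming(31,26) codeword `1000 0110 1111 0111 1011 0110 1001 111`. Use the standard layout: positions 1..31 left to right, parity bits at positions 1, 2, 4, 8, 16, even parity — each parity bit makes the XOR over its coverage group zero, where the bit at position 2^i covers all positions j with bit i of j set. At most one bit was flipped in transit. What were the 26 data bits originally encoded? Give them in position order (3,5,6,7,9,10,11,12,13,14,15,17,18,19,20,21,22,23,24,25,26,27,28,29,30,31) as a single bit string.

s1: b1⊕b3⊕b5⊕b7⊕b9⊕b11⊕b13⊕b15⊕b17⊕b19⊕b21⊕b23⊕b25⊕b27⊕b29⊕b31 = 1⊕0⊕0⊕1⊕1⊕1⊕0⊕1⊕1⊕1⊕0⊕1⊕1⊕0⊕1⊕1 = 1
s2: b2⊕b3⊕b6⊕b7⊕b10⊕b11⊕b14⊕b15⊕b18⊕b19⊕b22⊕b23⊕b26⊕b27⊕b30⊕b31 = 0⊕0⊕1⊕1⊕1⊕1⊕1⊕1⊕0⊕1⊕1⊕1⊕0⊕0⊕1⊕1 = 1
s4: b4⊕b5⊕b6⊕b7⊕b12⊕b13⊕b14⊕b15⊕b20⊕b21⊕b22⊕b23⊕b28⊕b29⊕b30⊕b31 = 0⊕0⊕1⊕1⊕1⊕0⊕1⊕1⊕1⊕0⊕1⊕1⊕1⊕1⊕1⊕1 = 0
s8: b8⊕b9⊕b10⊕b11⊕b12⊕b13⊕b14⊕b15⊕b24⊕b25⊕b26⊕b27⊕b28⊕b29⊕b30⊕b31 = 0⊕1⊕1⊕1⊕1⊕0⊕1⊕1⊕0⊕1⊕0⊕0⊕1⊕1⊕1⊕1 = 1
s16: b16⊕b17⊕b18⊕b19⊕b20⊕b21⊕b22⊕b23⊕b24⊕b25⊕b26⊕b27⊕b28⊕b29⊕b30⊕b31 = 1⊕1⊕0⊕1⊕1⊕0⊕1⊕1⊕0⊕1⊕0⊕0⊕1⊕1⊕1⊕1 = 1
Syndrome (s16...s1) = 11011 → position 27.
Flip bit 27: corrected codeword = 1000011011110111101101101011111
Data bits at positions 3,5,6,7,9,10,11,12,13,14,15,17,18,19,20,21,22,23,24,25,26,27,28,29,30,31: 00111111011101101101011111

00111111011101101101011111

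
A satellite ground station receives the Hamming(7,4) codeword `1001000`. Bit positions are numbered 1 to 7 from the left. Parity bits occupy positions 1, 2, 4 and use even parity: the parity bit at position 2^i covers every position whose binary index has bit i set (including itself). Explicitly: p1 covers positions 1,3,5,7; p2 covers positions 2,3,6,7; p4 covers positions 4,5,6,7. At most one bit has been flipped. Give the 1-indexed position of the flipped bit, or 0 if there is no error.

5

s1: b1⊕b3⊕b5⊕b7 = 1⊕0⊕0⊕0 = 1
s2: b2⊕b3⊕b6⊕b7 = 0⊕0⊕0⊕0 = 0
s4: b4⊕b5⊕b6⊕b7 = 1⊕0⊕0⊕0 = 1
Syndrome (s4...s1) = 101 → position 5.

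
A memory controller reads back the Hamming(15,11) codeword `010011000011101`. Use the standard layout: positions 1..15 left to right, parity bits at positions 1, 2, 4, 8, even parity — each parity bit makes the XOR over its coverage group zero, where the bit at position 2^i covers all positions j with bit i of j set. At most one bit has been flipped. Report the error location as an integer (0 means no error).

4

s1: b1⊕b3⊕b5⊕b7⊕b9⊕b11⊕b13⊕b15 = 0⊕0⊕1⊕0⊕0⊕1⊕1⊕1 = 0
s2: b2⊕b3⊕b6⊕b7⊕b10⊕b11⊕b14⊕b15 = 1⊕0⊕1⊕0⊕0⊕1⊕0⊕1 = 0
s4: b4⊕b5⊕b6⊕b7⊕b12⊕b13⊕b14⊕b15 = 0⊕1⊕1⊕0⊕1⊕1⊕0⊕1 = 1
s8: b8⊕b9⊕b10⊕b11⊕b12⊕b13⊕b14⊕b15 = 0⊕0⊕0⊕1⊕1⊕1⊕0⊕1 = 0
Syndrome (s8...s1) = 0100 → position 4.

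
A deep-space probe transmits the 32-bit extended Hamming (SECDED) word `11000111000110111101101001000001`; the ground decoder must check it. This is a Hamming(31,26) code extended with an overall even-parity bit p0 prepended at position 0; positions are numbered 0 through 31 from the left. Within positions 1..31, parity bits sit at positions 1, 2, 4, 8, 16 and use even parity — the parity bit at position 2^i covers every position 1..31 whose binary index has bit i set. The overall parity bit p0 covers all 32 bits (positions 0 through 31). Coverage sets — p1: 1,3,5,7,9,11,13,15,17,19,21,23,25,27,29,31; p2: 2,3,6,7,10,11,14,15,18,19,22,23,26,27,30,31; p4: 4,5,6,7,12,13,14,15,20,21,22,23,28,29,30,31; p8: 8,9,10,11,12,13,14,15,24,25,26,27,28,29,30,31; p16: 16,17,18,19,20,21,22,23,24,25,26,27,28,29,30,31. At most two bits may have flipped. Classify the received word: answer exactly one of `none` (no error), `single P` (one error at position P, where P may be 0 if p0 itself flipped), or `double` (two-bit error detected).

double

s1: b1⊕b3⊕b5⊕b7⊕b9⊕b11⊕b13⊕b15⊕b17⊕b19⊕b21⊕b23⊕b25⊕b27⊕b29⊕b31 = 1⊕0⊕1⊕1⊕0⊕1⊕0⊕1⊕1⊕1⊕0⊕0⊕1⊕0⊕0⊕1 = 1
s2: b2⊕b3⊕b6⊕b7⊕b10⊕b11⊕b14⊕b15⊕b18⊕b19⊕b22⊕b23⊕b26⊕b27⊕b30⊕b31 = 0⊕0⊕1⊕1⊕0⊕1⊕1⊕1⊕0⊕1⊕1⊕0⊕0⊕0⊕0⊕1 = 0
s4: b4⊕b5⊕b6⊕b7⊕b12⊕b13⊕b14⊕b15⊕b20⊕b21⊕b22⊕b23⊕b28⊕b29⊕b30⊕b31 = 0⊕1⊕1⊕1⊕1⊕0⊕1⊕1⊕1⊕0⊕1⊕0⊕0⊕0⊕0⊕1 = 1
s8: b8⊕b9⊕b10⊕b11⊕b12⊕b13⊕b14⊕b15⊕b24⊕b25⊕b26⊕b27⊕b28⊕b29⊕b30⊕b31 = 0⊕0⊕0⊕1⊕1⊕0⊕1⊕1⊕0⊕1⊕0⊕0⊕0⊕0⊕0⊕1 = 0
s16: b16⊕b17⊕b18⊕b19⊕b20⊕b21⊕b22⊕b23⊕b24⊕b25⊕b26⊕b27⊕b28⊕b29⊕b30⊕b31 = 1⊕1⊕0⊕1⊕1⊕0⊕1⊕0⊕0⊕1⊕0⊕0⊕0⊕0⊕0⊕1 = 1
Syndrome (s16...s1) = 10101 → position 21.
Overall parity (XOR of all 32 bits, including p0): 1⊕1⊕0⊕0⊕0⊕1⊕1⊕1⊕0⊕0⊕0⊕1⊕1⊕0⊕1⊕1⊕1⊕1⊕0⊕1⊕1⊕0⊕1⊕0⊕0⊕1⊕0⊕0⊕0⊕0⊕0⊕1 = 0
Overall=0, syndrome position=21 → double-bit error detected (uncorrectable).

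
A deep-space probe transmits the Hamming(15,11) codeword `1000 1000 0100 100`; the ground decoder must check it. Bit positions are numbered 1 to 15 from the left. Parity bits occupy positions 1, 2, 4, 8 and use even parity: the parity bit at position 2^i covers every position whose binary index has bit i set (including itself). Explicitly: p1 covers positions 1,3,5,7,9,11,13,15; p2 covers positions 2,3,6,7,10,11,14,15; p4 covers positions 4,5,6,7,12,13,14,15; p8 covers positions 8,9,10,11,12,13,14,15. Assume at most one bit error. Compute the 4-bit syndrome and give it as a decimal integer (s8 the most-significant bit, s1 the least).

3

s1: b1⊕b3⊕b5⊕b7⊕b9⊕b11⊕b13⊕b15 = 1⊕0⊕1⊕0⊕0⊕0⊕1⊕0 = 1
s2: b2⊕b3⊕b6⊕b7⊕b10⊕b11⊕b14⊕b15 = 0⊕0⊕0⊕0⊕1⊕0⊕0⊕0 = 1
s4: b4⊕b5⊕b6⊕b7⊕b12⊕b13⊕b14⊕b15 = 0⊕1⊕0⊕0⊕0⊕1⊕0⊕0 = 0
s8: b8⊕b9⊕b10⊕b11⊕b12⊕b13⊕b14⊕b15 = 0⊕0⊕1⊕0⊕0⊕1⊕0⊕0 = 0
Syndrome (s8...s1) = 0011 → position 3.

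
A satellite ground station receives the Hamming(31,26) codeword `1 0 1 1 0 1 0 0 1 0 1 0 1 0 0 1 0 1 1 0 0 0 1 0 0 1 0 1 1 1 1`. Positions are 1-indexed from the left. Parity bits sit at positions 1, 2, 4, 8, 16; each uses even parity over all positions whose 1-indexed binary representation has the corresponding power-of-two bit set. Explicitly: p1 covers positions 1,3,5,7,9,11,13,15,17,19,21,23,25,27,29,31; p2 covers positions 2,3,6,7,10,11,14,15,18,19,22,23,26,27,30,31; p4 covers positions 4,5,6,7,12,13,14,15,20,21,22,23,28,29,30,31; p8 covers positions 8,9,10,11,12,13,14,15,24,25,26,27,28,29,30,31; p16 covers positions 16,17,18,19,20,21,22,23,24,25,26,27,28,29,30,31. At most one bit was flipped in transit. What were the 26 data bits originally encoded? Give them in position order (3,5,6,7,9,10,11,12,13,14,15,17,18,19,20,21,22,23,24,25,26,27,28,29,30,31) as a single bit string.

s1: b1⊕b3⊕b5⊕b7⊕b9⊕b11⊕b13⊕b15⊕b17⊕b19⊕b21⊕b23⊕b25⊕b27⊕b29⊕b31 = 1⊕1⊕0⊕0⊕1⊕1⊕1⊕0⊕0⊕1⊕0⊕1⊕0⊕0⊕1⊕1 = 1
s2: b2⊕b3⊕b6⊕b7⊕b10⊕b11⊕b14⊕b15⊕b18⊕b19⊕b22⊕b23⊕b26⊕b27⊕b30⊕b31 = 0⊕1⊕1⊕0⊕0⊕1⊕0⊕0⊕1⊕1⊕0⊕1⊕1⊕0⊕1⊕1 = 1
s4: b4⊕b5⊕b6⊕b7⊕b12⊕b13⊕b14⊕b15⊕b20⊕b21⊕b22⊕b23⊕b28⊕b29⊕b30⊕b31 = 1⊕0⊕1⊕0⊕0⊕1⊕0⊕0⊕0⊕0⊕0⊕1⊕1⊕1⊕1⊕1 = 0
s8: b8⊕b9⊕b10⊕b11⊕b12⊕b13⊕b14⊕b15⊕b24⊕b25⊕b26⊕b27⊕b28⊕b29⊕b30⊕b31 = 0⊕1⊕0⊕1⊕0⊕1⊕0⊕0⊕0⊕0⊕1⊕0⊕1⊕1⊕1⊕1 = 0
s16: b16⊕b17⊕b18⊕b19⊕b20⊕b21⊕b22⊕b23⊕b24⊕b25⊕b26⊕b27⊕b28⊕b29⊕b30⊕b31 = 1⊕0⊕1⊕1⊕0⊕0⊕0⊕1⊕0⊕0⊕1⊕0⊕1⊕1⊕1⊕1 = 1
Syndrome (s16...s1) = 10011 → position 19.
Flip bit 19: corrected codeword = 1011010010101001010000100101111
Data bits at positions 3,5,6,7,9,10,11,12,13,14,15,17,18,19,20,21,22,23,24,25,26,27,28,29,30,31: 10101010100010000100101111

10101010100010000100101111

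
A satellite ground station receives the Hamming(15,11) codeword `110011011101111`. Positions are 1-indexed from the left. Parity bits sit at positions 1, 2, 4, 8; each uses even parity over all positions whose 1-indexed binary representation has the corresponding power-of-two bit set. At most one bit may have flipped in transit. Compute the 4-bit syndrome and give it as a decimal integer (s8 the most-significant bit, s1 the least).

11

s1: b1⊕b3⊕b5⊕b7⊕b9⊕b11⊕b13⊕b15 = 1⊕0⊕1⊕0⊕1⊕0⊕1⊕1 = 1
s2: b2⊕b3⊕b6⊕b7⊕b10⊕b11⊕b14⊕b15 = 1⊕0⊕1⊕0⊕1⊕0⊕1⊕1 = 1
s4: b4⊕b5⊕b6⊕b7⊕b12⊕b13⊕b14⊕b15 = 0⊕1⊕1⊕0⊕1⊕1⊕1⊕1 = 0
s8: b8⊕b9⊕b10⊕b11⊕b12⊕b13⊕b14⊕b15 = 1⊕1⊕1⊕0⊕1⊕1⊕1⊕1 = 1
Syndrome (s8...s1) = 1011 → position 11.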